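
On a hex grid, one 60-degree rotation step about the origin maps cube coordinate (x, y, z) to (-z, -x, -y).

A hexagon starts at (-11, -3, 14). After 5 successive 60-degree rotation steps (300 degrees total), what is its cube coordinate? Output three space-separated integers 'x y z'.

Answer: 3 -14 11

Derivation:
Start: (-11, -3, 14)
Step 1: (-11, -3, 14) -> (-(14), -(-11), -(-3)) = (-14, 11, 3)
Step 2: (-14, 11, 3) -> (-(3), -(-14), -(11)) = (-3, 14, -11)
Step 3: (-3, 14, -11) -> (-(-11), -(-3), -(14)) = (11, 3, -14)
Step 4: (11, 3, -14) -> (-(-14), -(11), -(3)) = (14, -11, -3)
Step 5: (14, -11, -3) -> (-(-3), -(14), -(-11)) = (3, -14, 11)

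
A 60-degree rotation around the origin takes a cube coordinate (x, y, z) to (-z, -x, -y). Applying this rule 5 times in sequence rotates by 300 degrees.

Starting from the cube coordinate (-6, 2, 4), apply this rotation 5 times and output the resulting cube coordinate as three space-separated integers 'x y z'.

Answer: -2 -4 6

Derivation:
Start: (-6, 2, 4)
Step 1: (-6, 2, 4) -> (-(4), -(-6), -(2)) = (-4, 6, -2)
Step 2: (-4, 6, -2) -> (-(-2), -(-4), -(6)) = (2, 4, -6)
Step 3: (2, 4, -6) -> (-(-6), -(2), -(4)) = (6, -2, -4)
Step 4: (6, -2, -4) -> (-(-4), -(6), -(-2)) = (4, -6, 2)
Step 5: (4, -6, 2) -> (-(2), -(4), -(-6)) = (-2, -4, 6)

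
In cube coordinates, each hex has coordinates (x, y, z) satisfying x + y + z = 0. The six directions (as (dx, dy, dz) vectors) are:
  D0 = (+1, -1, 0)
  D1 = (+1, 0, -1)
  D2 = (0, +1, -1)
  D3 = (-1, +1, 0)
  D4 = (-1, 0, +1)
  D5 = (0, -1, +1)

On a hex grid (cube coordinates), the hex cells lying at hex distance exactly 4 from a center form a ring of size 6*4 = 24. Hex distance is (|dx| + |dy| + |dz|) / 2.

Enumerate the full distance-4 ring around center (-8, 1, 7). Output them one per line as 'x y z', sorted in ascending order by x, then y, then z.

Walk ring at distance 4 from (-8, 1, 7):
Start at center + D4*4 = (-12, 1, 11)
  hex 0: (-12, 1, 11)
  hex 1: (-11, 0, 11)
  hex 2: (-10, -1, 11)
  hex 3: (-9, -2, 11)
  hex 4: (-8, -3, 11)
  hex 5: (-7, -3, 10)
  hex 6: (-6, -3, 9)
  hex 7: (-5, -3, 8)
  hex 8: (-4, -3, 7)
  hex 9: (-4, -2, 6)
  hex 10: (-4, -1, 5)
  hex 11: (-4, 0, 4)
  hex 12: (-4, 1, 3)
  hex 13: (-5, 2, 3)
  hex 14: (-6, 3, 3)
  hex 15: (-7, 4, 3)
  hex 16: (-8, 5, 3)
  hex 17: (-9, 5, 4)
  hex 18: (-10, 5, 5)
  hex 19: (-11, 5, 6)
  hex 20: (-12, 5, 7)
  hex 21: (-12, 4, 8)
  hex 22: (-12, 3, 9)
  hex 23: (-12, 2, 10)
Sorted: 24 hexes.

Answer: -12 1 11
-12 2 10
-12 3 9
-12 4 8
-12 5 7
-11 0 11
-11 5 6
-10 -1 11
-10 5 5
-9 -2 11
-9 5 4
-8 -3 11
-8 5 3
-7 -3 10
-7 4 3
-6 -3 9
-6 3 3
-5 -3 8
-5 2 3
-4 -3 7
-4 -2 6
-4 -1 5
-4 0 4
-4 1 3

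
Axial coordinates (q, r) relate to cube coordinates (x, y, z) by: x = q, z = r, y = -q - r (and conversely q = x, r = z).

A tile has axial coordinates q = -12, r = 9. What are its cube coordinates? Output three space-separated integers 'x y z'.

x = q = -12
z = r = 9
y = -x - z = -(-12) - (9) = 3

Answer: -12 3 9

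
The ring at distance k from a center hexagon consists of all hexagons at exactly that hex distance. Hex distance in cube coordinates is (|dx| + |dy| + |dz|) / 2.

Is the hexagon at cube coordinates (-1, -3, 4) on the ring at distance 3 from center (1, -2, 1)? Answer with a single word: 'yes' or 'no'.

Answer: yes

Derivation:
|px - cx| = |-1 - 1| = 2
|py - cy| = |-3 - (-2)| = 1
|pz - cz| = |4 - 1| = 3
distance = (2+1+3)/2 = 6/2 = 3
radius = 3; distance == radius -> yes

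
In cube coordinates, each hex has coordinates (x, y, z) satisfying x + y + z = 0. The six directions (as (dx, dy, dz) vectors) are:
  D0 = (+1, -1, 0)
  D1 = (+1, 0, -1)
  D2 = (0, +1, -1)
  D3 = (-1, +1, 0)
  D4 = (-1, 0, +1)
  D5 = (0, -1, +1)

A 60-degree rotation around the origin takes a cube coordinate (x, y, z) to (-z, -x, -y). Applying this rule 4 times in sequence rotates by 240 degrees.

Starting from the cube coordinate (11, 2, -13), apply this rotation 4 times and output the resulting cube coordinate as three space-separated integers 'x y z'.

Start: (11, 2, -13)
Step 1: (11, 2, -13) -> (-(-13), -(11), -(2)) = (13, -11, -2)
Step 2: (13, -11, -2) -> (-(-2), -(13), -(-11)) = (2, -13, 11)
Step 3: (2, -13, 11) -> (-(11), -(2), -(-13)) = (-11, -2, 13)
Step 4: (-11, -2, 13) -> (-(13), -(-11), -(-2)) = (-13, 11, 2)

Answer: -13 11 2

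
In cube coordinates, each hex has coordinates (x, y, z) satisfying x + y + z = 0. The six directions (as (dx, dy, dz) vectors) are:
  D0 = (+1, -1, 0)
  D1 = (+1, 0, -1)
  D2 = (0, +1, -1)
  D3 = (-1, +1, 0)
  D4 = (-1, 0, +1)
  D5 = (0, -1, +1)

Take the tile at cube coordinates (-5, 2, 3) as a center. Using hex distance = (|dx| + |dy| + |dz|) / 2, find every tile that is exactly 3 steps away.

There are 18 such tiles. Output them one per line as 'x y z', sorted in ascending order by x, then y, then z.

Answer: -8 2 6
-8 3 5
-8 4 4
-8 5 3
-7 1 6
-7 5 2
-6 0 6
-6 5 1
-5 -1 6
-5 5 0
-4 -1 5
-4 4 0
-3 -1 4
-3 3 0
-2 -1 3
-2 0 2
-2 1 1
-2 2 0

Derivation:
Walk ring at distance 3 from (-5, 2, 3):
Start at center + D4*3 = (-8, 2, 6)
  hex 0: (-8, 2, 6)
  hex 1: (-7, 1, 6)
  hex 2: (-6, 0, 6)
  hex 3: (-5, -1, 6)
  hex 4: (-4, -1, 5)
  hex 5: (-3, -1, 4)
  hex 6: (-2, -1, 3)
  hex 7: (-2, 0, 2)
  hex 8: (-2, 1, 1)
  hex 9: (-2, 2, 0)
  hex 10: (-3, 3, 0)
  hex 11: (-4, 4, 0)
  hex 12: (-5, 5, 0)
  hex 13: (-6, 5, 1)
  hex 14: (-7, 5, 2)
  hex 15: (-8, 5, 3)
  hex 16: (-8, 4, 4)
  hex 17: (-8, 3, 5)
Sorted: 18 hexes.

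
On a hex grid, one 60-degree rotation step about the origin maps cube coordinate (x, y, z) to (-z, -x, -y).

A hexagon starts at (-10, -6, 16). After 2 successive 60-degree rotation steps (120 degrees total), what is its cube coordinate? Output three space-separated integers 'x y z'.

Answer: -6 16 -10

Derivation:
Start: (-10, -6, 16)
Step 1: (-10, -6, 16) -> (-(16), -(-10), -(-6)) = (-16, 10, 6)
Step 2: (-16, 10, 6) -> (-(6), -(-16), -(10)) = (-6, 16, -10)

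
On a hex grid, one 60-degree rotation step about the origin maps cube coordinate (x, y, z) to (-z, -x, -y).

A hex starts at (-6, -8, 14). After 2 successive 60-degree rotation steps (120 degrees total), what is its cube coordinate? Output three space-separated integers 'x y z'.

Start: (-6, -8, 14)
Step 1: (-6, -8, 14) -> (-(14), -(-6), -(-8)) = (-14, 6, 8)
Step 2: (-14, 6, 8) -> (-(8), -(-14), -(6)) = (-8, 14, -6)

Answer: -8 14 -6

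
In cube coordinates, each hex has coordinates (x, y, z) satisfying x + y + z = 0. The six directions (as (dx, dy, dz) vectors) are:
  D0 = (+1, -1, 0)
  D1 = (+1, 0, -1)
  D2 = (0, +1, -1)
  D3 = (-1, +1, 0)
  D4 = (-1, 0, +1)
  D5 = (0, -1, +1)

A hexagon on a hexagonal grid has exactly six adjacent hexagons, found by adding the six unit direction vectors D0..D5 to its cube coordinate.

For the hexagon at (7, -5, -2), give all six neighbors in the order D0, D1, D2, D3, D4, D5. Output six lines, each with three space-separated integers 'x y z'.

Center: (7, -5, -2). Add each direction:
  D0: (7, -5, -2) + (1, -1, 0) = (8, -6, -2)
  D1: (7, -5, -2) + (1, 0, -1) = (8, -5, -3)
  D2: (7, -5, -2) + (0, 1, -1) = (7, -4, -3)
  D3: (7, -5, -2) + (-1, 1, 0) = (6, -4, -2)
  D4: (7, -5, -2) + (-1, 0, 1) = (6, -5, -1)
  D5: (7, -5, -2) + (0, -1, 1) = (7, -6, -1)

Answer: 8 -6 -2
8 -5 -3
7 -4 -3
6 -4 -2
6 -5 -1
7 -6 -1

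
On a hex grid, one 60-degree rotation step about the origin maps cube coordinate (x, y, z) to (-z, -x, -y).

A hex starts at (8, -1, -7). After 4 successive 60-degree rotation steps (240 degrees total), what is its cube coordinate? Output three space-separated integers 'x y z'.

Answer: -7 8 -1

Derivation:
Start: (8, -1, -7)
Step 1: (8, -1, -7) -> (-(-7), -(8), -(-1)) = (7, -8, 1)
Step 2: (7, -8, 1) -> (-(1), -(7), -(-8)) = (-1, -7, 8)
Step 3: (-1, -7, 8) -> (-(8), -(-1), -(-7)) = (-8, 1, 7)
Step 4: (-8, 1, 7) -> (-(7), -(-8), -(1)) = (-7, 8, -1)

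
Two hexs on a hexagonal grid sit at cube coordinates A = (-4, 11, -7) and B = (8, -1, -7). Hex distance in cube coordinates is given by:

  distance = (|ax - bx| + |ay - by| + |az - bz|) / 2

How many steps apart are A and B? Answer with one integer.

Answer: 12

Derivation:
|ax - bx| = |-4 - 8| = 12
|ay - by| = |11 - (-1)| = 12
|az - bz| = |-7 - (-7)| = 0
distance = (12 + 12 + 0) / 2 = 24 / 2 = 12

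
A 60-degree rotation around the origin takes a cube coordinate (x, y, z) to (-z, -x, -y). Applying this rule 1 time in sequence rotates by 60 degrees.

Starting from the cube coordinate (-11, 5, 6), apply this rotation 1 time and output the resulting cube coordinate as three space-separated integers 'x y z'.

Answer: -6 11 -5

Derivation:
Start: (-11, 5, 6)
Step 1: (-11, 5, 6) -> (-(6), -(-11), -(5)) = (-6, 11, -5)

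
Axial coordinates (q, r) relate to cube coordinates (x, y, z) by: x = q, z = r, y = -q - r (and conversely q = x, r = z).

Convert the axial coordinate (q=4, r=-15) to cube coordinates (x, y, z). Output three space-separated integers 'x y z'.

x = q = 4
z = r = -15
y = -x - z = -(4) - (-15) = 11

Answer: 4 11 -15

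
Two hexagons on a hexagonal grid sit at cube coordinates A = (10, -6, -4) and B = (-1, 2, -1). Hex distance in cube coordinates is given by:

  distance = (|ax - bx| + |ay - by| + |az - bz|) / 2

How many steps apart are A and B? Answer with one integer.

Answer: 11

Derivation:
|ax - bx| = |10 - (-1)| = 11
|ay - by| = |-6 - 2| = 8
|az - bz| = |-4 - (-1)| = 3
distance = (11 + 8 + 3) / 2 = 22 / 2 = 11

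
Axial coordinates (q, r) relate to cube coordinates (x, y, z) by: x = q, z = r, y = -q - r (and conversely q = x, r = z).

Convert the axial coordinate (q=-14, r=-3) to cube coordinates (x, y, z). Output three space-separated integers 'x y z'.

Answer: -14 17 -3

Derivation:
x = q = -14
z = r = -3
y = -x - z = -(-14) - (-3) = 17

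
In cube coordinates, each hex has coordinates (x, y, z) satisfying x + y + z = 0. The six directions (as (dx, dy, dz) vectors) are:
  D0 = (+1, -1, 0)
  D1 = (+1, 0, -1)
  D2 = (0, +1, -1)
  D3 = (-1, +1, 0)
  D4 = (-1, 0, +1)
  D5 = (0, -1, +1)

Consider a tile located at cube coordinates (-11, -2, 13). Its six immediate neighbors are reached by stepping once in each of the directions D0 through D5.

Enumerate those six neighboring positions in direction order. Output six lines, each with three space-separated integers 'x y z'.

Center: (-11, -2, 13). Add each direction:
  D0: (-11, -2, 13) + (1, -1, 0) = (-10, -3, 13)
  D1: (-11, -2, 13) + (1, 0, -1) = (-10, -2, 12)
  D2: (-11, -2, 13) + (0, 1, -1) = (-11, -1, 12)
  D3: (-11, -2, 13) + (-1, 1, 0) = (-12, -1, 13)
  D4: (-11, -2, 13) + (-1, 0, 1) = (-12, -2, 14)
  D5: (-11, -2, 13) + (0, -1, 1) = (-11, -3, 14)

Answer: -10 -3 13
-10 -2 12
-11 -1 12
-12 -1 13
-12 -2 14
-11 -3 14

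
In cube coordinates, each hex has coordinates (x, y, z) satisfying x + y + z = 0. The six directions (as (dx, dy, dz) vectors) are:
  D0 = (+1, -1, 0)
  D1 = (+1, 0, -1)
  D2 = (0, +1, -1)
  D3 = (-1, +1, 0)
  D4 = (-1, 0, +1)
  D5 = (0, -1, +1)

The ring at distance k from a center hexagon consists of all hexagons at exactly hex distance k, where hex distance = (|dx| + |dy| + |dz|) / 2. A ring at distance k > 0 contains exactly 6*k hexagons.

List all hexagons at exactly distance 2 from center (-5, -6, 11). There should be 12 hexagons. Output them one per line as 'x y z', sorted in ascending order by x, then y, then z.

Answer: -7 -6 13
-7 -5 12
-7 -4 11
-6 -7 13
-6 -4 10
-5 -8 13
-5 -4 9
-4 -8 12
-4 -5 9
-3 -8 11
-3 -7 10
-3 -6 9

Derivation:
Walk ring at distance 2 from (-5, -6, 11):
Start at center + D4*2 = (-7, -6, 13)
  hex 0: (-7, -6, 13)
  hex 1: (-6, -7, 13)
  hex 2: (-5, -8, 13)
  hex 3: (-4, -8, 12)
  hex 4: (-3, -8, 11)
  hex 5: (-3, -7, 10)
  hex 6: (-3, -6, 9)
  hex 7: (-4, -5, 9)
  hex 8: (-5, -4, 9)
  hex 9: (-6, -4, 10)
  hex 10: (-7, -4, 11)
  hex 11: (-7, -5, 12)
Sorted: 12 hexes.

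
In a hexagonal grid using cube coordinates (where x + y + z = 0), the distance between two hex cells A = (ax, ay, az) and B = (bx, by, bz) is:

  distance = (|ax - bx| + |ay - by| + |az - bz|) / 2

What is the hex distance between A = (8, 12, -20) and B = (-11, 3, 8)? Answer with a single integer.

Answer: 28

Derivation:
|ax - bx| = |8 - (-11)| = 19
|ay - by| = |12 - 3| = 9
|az - bz| = |-20 - 8| = 28
distance = (19 + 9 + 28) / 2 = 56 / 2 = 28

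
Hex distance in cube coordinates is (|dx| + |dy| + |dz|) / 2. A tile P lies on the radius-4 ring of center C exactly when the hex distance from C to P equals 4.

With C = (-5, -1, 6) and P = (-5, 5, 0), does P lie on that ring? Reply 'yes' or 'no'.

|px - cx| = |-5 - (-5)| = 0
|py - cy| = |5 - (-1)| = 6
|pz - cz| = |0 - 6| = 6
distance = (0+6+6)/2 = 12/2 = 6
radius = 4; distance != radius -> no

Answer: no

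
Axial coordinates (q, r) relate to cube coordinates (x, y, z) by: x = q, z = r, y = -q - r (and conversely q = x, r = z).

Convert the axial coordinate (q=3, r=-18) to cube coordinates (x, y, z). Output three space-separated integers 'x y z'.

x = q = 3
z = r = -18
y = -x - z = -(3) - (-18) = 15

Answer: 3 15 -18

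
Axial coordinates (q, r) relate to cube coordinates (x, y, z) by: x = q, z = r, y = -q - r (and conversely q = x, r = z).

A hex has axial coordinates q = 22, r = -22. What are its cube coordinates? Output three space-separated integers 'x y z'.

x = q = 22
z = r = -22
y = -x - z = -(22) - (-22) = 0

Answer: 22 0 -22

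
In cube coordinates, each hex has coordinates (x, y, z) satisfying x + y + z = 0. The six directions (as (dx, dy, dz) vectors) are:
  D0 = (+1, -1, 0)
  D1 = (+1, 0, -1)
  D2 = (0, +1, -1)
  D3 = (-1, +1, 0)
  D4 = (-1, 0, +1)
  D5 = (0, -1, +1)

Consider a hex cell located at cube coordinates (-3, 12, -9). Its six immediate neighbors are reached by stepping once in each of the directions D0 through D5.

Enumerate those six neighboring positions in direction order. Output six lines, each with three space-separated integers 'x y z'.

Center: (-3, 12, -9). Add each direction:
  D0: (-3, 12, -9) + (1, -1, 0) = (-2, 11, -9)
  D1: (-3, 12, -9) + (1, 0, -1) = (-2, 12, -10)
  D2: (-3, 12, -9) + (0, 1, -1) = (-3, 13, -10)
  D3: (-3, 12, -9) + (-1, 1, 0) = (-4, 13, -9)
  D4: (-3, 12, -9) + (-1, 0, 1) = (-4, 12, -8)
  D5: (-3, 12, -9) + (0, -1, 1) = (-3, 11, -8)

Answer: -2 11 -9
-2 12 -10
-3 13 -10
-4 13 -9
-4 12 -8
-3 11 -8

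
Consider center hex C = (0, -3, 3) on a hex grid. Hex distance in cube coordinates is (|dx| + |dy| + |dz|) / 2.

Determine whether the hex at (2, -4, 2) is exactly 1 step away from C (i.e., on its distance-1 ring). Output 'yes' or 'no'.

Answer: no

Derivation:
|px - cx| = |2 - 0| = 2
|py - cy| = |-4 - (-3)| = 1
|pz - cz| = |2 - 3| = 1
distance = (2+1+1)/2 = 4/2 = 2
radius = 1; distance != radius -> no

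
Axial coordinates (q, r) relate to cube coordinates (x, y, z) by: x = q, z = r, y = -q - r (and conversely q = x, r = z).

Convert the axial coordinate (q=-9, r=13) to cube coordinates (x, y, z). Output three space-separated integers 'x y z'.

x = q = -9
z = r = 13
y = -x - z = -(-9) - (13) = -4

Answer: -9 -4 13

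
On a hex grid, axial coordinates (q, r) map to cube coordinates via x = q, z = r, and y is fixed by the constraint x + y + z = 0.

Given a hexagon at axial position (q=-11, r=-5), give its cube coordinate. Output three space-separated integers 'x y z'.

Answer: -11 16 -5

Derivation:
x = q = -11
z = r = -5
y = -x - z = -(-11) - (-5) = 16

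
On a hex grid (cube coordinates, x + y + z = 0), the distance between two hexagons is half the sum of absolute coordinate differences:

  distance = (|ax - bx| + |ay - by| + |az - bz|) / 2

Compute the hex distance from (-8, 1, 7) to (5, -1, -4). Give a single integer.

Answer: 13

Derivation:
|ax - bx| = |-8 - 5| = 13
|ay - by| = |1 - (-1)| = 2
|az - bz| = |7 - (-4)| = 11
distance = (13 + 2 + 11) / 2 = 26 / 2 = 13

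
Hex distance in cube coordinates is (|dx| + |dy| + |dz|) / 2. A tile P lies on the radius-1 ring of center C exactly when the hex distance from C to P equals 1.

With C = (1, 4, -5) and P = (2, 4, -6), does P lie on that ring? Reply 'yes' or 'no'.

|px - cx| = |2 - 1| = 1
|py - cy| = |4 - 4| = 0
|pz - cz| = |-6 - (-5)| = 1
distance = (1+0+1)/2 = 2/2 = 1
radius = 1; distance == radius -> yes

Answer: yes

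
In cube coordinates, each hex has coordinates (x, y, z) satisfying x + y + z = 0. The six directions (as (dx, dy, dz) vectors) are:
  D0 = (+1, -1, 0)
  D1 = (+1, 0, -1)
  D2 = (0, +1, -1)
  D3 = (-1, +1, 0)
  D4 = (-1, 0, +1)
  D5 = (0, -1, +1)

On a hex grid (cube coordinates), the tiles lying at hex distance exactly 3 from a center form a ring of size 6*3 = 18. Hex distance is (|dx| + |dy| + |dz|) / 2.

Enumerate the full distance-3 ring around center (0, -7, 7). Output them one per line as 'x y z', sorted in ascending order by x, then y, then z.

Walk ring at distance 3 from (0, -7, 7):
Start at center + D4*3 = (-3, -7, 10)
  hex 0: (-3, -7, 10)
  hex 1: (-2, -8, 10)
  hex 2: (-1, -9, 10)
  hex 3: (0, -10, 10)
  hex 4: (1, -10, 9)
  hex 5: (2, -10, 8)
  hex 6: (3, -10, 7)
  hex 7: (3, -9, 6)
  hex 8: (3, -8, 5)
  hex 9: (3, -7, 4)
  hex 10: (2, -6, 4)
  hex 11: (1, -5, 4)
  hex 12: (0, -4, 4)
  hex 13: (-1, -4, 5)
  hex 14: (-2, -4, 6)
  hex 15: (-3, -4, 7)
  hex 16: (-3, -5, 8)
  hex 17: (-3, -6, 9)
Sorted: 18 hexes.

Answer: -3 -7 10
-3 -6 9
-3 -5 8
-3 -4 7
-2 -8 10
-2 -4 6
-1 -9 10
-1 -4 5
0 -10 10
0 -4 4
1 -10 9
1 -5 4
2 -10 8
2 -6 4
3 -10 7
3 -9 6
3 -8 5
3 -7 4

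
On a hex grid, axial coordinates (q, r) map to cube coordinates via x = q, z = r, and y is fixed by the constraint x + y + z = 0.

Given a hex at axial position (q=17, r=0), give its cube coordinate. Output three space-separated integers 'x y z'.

Answer: 17 -17 0

Derivation:
x = q = 17
z = r = 0
y = -x - z = -(17) - (0) = -17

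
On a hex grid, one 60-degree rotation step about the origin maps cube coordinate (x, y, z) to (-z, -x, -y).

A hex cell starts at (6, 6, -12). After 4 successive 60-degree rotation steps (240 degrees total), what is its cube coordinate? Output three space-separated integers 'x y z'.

Start: (6, 6, -12)
Step 1: (6, 6, -12) -> (-(-12), -(6), -(6)) = (12, -6, -6)
Step 2: (12, -6, -6) -> (-(-6), -(12), -(-6)) = (6, -12, 6)
Step 3: (6, -12, 6) -> (-(6), -(6), -(-12)) = (-6, -6, 12)
Step 4: (-6, -6, 12) -> (-(12), -(-6), -(-6)) = (-12, 6, 6)

Answer: -12 6 6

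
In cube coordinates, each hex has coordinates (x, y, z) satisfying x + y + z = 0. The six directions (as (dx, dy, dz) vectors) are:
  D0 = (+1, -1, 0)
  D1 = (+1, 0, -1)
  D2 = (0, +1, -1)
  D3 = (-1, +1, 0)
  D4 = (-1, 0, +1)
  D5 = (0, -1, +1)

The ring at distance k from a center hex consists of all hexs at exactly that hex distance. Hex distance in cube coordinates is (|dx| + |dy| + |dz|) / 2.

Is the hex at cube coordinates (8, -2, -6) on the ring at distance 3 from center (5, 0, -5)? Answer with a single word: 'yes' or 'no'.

Answer: yes

Derivation:
|px - cx| = |8 - 5| = 3
|py - cy| = |-2 - 0| = 2
|pz - cz| = |-6 - (-5)| = 1
distance = (3+2+1)/2 = 6/2 = 3
radius = 3; distance == radius -> yes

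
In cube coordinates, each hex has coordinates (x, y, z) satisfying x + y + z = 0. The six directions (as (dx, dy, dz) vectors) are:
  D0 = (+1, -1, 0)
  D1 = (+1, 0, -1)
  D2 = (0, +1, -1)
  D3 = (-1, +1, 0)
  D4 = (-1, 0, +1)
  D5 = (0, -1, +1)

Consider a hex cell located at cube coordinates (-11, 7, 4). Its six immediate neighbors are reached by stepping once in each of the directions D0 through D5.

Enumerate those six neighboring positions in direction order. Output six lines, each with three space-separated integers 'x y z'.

Center: (-11, 7, 4). Add each direction:
  D0: (-11, 7, 4) + (1, -1, 0) = (-10, 6, 4)
  D1: (-11, 7, 4) + (1, 0, -1) = (-10, 7, 3)
  D2: (-11, 7, 4) + (0, 1, -1) = (-11, 8, 3)
  D3: (-11, 7, 4) + (-1, 1, 0) = (-12, 8, 4)
  D4: (-11, 7, 4) + (-1, 0, 1) = (-12, 7, 5)
  D5: (-11, 7, 4) + (0, -1, 1) = (-11, 6, 5)

Answer: -10 6 4
-10 7 3
-11 8 3
-12 8 4
-12 7 5
-11 6 5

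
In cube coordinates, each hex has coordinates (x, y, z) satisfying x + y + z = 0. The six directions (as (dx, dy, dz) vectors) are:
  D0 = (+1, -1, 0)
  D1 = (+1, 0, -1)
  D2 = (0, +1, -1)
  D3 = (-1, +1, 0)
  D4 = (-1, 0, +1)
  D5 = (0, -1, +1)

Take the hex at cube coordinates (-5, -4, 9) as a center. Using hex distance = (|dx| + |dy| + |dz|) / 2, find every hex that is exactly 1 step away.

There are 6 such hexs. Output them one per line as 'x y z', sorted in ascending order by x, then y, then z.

Walk ring at distance 1 from (-5, -4, 9):
Start at center + D4*1 = (-6, -4, 10)
  hex 0: (-6, -4, 10)
  hex 1: (-5, -5, 10)
  hex 2: (-4, -5, 9)
  hex 3: (-4, -4, 8)
  hex 4: (-5, -3, 8)
  hex 5: (-6, -3, 9)
Sorted: 6 hexes.

Answer: -6 -4 10
-6 -3 9
-5 -5 10
-5 -3 8
-4 -5 9
-4 -4 8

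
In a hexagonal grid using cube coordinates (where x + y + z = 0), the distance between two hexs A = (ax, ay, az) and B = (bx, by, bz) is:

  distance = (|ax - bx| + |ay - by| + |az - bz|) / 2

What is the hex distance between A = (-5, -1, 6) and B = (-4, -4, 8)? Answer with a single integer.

|ax - bx| = |-5 - (-4)| = 1
|ay - by| = |-1 - (-4)| = 3
|az - bz| = |6 - 8| = 2
distance = (1 + 3 + 2) / 2 = 6 / 2 = 3

Answer: 3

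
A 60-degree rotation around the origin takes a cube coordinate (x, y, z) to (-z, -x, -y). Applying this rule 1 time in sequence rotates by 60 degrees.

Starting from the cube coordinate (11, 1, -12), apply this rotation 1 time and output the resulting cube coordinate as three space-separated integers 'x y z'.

Answer: 12 -11 -1

Derivation:
Start: (11, 1, -12)
Step 1: (11, 1, -12) -> (-(-12), -(11), -(1)) = (12, -11, -1)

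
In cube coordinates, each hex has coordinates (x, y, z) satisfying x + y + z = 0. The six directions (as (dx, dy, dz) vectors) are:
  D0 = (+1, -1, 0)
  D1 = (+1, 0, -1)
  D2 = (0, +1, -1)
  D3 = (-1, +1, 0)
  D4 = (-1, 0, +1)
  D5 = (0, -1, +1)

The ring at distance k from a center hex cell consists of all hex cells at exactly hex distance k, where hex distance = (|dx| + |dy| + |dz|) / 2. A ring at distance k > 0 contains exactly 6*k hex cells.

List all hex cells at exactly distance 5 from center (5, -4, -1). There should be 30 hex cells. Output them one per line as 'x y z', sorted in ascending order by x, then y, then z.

Walk ring at distance 5 from (5, -4, -1):
Start at center + D4*5 = (0, -4, 4)
  hex 0: (0, -4, 4)
  hex 1: (1, -5, 4)
  hex 2: (2, -6, 4)
  hex 3: (3, -7, 4)
  hex 4: (4, -8, 4)
  hex 5: (5, -9, 4)
  hex 6: (6, -9, 3)
  hex 7: (7, -9, 2)
  hex 8: (8, -9, 1)
  hex 9: (9, -9, 0)
  hex 10: (10, -9, -1)
  hex 11: (10, -8, -2)
  hex 12: (10, -7, -3)
  hex 13: (10, -6, -4)
  hex 14: (10, -5, -5)
  hex 15: (10, -4, -6)
  hex 16: (9, -3, -6)
  hex 17: (8, -2, -6)
  hex 18: (7, -1, -6)
  hex 19: (6, 0, -6)
  hex 20: (5, 1, -6)
  hex 21: (4, 1, -5)
  hex 22: (3, 1, -4)
  hex 23: (2, 1, -3)
  hex 24: (1, 1, -2)
  hex 25: (0, 1, -1)
  hex 26: (0, 0, 0)
  hex 27: (0, -1, 1)
  hex 28: (0, -2, 2)
  hex 29: (0, -3, 3)
Sorted: 30 hexes.

Answer: 0 -4 4
0 -3 3
0 -2 2
0 -1 1
0 0 0
0 1 -1
1 -5 4
1 1 -2
2 -6 4
2 1 -3
3 -7 4
3 1 -4
4 -8 4
4 1 -5
5 -9 4
5 1 -6
6 -9 3
6 0 -6
7 -9 2
7 -1 -6
8 -9 1
8 -2 -6
9 -9 0
9 -3 -6
10 -9 -1
10 -8 -2
10 -7 -3
10 -6 -4
10 -5 -5
10 -4 -6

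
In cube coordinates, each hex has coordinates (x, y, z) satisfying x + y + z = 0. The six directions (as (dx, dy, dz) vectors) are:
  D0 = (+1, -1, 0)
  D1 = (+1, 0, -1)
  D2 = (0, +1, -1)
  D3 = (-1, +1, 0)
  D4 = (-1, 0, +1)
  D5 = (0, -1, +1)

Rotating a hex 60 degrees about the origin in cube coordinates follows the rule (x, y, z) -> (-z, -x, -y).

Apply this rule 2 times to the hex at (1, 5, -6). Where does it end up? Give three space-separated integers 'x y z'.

Start: (1, 5, -6)
Step 1: (1, 5, -6) -> (-(-6), -(1), -(5)) = (6, -1, -5)
Step 2: (6, -1, -5) -> (-(-5), -(6), -(-1)) = (5, -6, 1)

Answer: 5 -6 1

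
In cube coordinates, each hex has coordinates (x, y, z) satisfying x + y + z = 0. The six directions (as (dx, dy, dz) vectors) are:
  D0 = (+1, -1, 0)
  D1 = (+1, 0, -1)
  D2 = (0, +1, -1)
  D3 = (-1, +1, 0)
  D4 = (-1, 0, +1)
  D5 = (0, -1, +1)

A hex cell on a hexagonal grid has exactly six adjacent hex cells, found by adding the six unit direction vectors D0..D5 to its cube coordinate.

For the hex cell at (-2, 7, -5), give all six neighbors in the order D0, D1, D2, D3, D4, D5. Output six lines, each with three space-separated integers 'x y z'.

Center: (-2, 7, -5). Add each direction:
  D0: (-2, 7, -5) + (1, -1, 0) = (-1, 6, -5)
  D1: (-2, 7, -5) + (1, 0, -1) = (-1, 7, -6)
  D2: (-2, 7, -5) + (0, 1, -1) = (-2, 8, -6)
  D3: (-2, 7, -5) + (-1, 1, 0) = (-3, 8, -5)
  D4: (-2, 7, -5) + (-1, 0, 1) = (-3, 7, -4)
  D5: (-2, 7, -5) + (0, -1, 1) = (-2, 6, -4)

Answer: -1 6 -5
-1 7 -6
-2 8 -6
-3 8 -5
-3 7 -4
-2 6 -4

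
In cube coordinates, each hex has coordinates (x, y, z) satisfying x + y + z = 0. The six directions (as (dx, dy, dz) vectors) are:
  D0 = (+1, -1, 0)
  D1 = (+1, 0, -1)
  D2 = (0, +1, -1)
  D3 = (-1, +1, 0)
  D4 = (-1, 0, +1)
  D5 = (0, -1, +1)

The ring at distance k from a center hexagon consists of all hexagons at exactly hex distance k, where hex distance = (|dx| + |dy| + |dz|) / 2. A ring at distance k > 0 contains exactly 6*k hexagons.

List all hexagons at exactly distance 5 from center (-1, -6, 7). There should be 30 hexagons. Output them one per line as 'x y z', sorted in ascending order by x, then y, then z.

Answer: -6 -6 12
-6 -5 11
-6 -4 10
-6 -3 9
-6 -2 8
-6 -1 7
-5 -7 12
-5 -1 6
-4 -8 12
-4 -1 5
-3 -9 12
-3 -1 4
-2 -10 12
-2 -1 3
-1 -11 12
-1 -1 2
0 -11 11
0 -2 2
1 -11 10
1 -3 2
2 -11 9
2 -4 2
3 -11 8
3 -5 2
4 -11 7
4 -10 6
4 -9 5
4 -8 4
4 -7 3
4 -6 2

Derivation:
Walk ring at distance 5 from (-1, -6, 7):
Start at center + D4*5 = (-6, -6, 12)
  hex 0: (-6, -6, 12)
  hex 1: (-5, -7, 12)
  hex 2: (-4, -8, 12)
  hex 3: (-3, -9, 12)
  hex 4: (-2, -10, 12)
  hex 5: (-1, -11, 12)
  hex 6: (0, -11, 11)
  hex 7: (1, -11, 10)
  hex 8: (2, -11, 9)
  hex 9: (3, -11, 8)
  hex 10: (4, -11, 7)
  hex 11: (4, -10, 6)
  hex 12: (4, -9, 5)
  hex 13: (4, -8, 4)
  hex 14: (4, -7, 3)
  hex 15: (4, -6, 2)
  hex 16: (3, -5, 2)
  hex 17: (2, -4, 2)
  hex 18: (1, -3, 2)
  hex 19: (0, -2, 2)
  hex 20: (-1, -1, 2)
  hex 21: (-2, -1, 3)
  hex 22: (-3, -1, 4)
  hex 23: (-4, -1, 5)
  hex 24: (-5, -1, 6)
  hex 25: (-6, -1, 7)
  hex 26: (-6, -2, 8)
  hex 27: (-6, -3, 9)
  hex 28: (-6, -4, 10)
  hex 29: (-6, -5, 11)
Sorted: 30 hexes.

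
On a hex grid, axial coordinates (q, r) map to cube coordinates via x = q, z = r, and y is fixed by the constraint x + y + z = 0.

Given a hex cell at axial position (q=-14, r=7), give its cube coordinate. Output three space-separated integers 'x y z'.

x = q = -14
z = r = 7
y = -x - z = -(-14) - (7) = 7

Answer: -14 7 7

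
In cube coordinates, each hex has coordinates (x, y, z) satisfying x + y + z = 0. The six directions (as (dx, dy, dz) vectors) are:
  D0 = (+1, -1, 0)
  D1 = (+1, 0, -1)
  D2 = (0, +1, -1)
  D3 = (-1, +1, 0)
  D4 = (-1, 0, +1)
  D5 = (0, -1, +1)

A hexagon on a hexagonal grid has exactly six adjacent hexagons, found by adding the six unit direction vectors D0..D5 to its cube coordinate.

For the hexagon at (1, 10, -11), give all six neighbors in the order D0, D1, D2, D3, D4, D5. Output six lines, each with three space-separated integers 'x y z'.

Answer: 2 9 -11
2 10 -12
1 11 -12
0 11 -11
0 10 -10
1 9 -10

Derivation:
Center: (1, 10, -11). Add each direction:
  D0: (1, 10, -11) + (1, -1, 0) = (2, 9, -11)
  D1: (1, 10, -11) + (1, 0, -1) = (2, 10, -12)
  D2: (1, 10, -11) + (0, 1, -1) = (1, 11, -12)
  D3: (1, 10, -11) + (-1, 1, 0) = (0, 11, -11)
  D4: (1, 10, -11) + (-1, 0, 1) = (0, 10, -10)
  D5: (1, 10, -11) + (0, -1, 1) = (1, 9, -10)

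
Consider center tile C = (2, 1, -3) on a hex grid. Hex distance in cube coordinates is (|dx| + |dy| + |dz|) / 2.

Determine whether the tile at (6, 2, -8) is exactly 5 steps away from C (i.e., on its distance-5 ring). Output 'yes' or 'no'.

|px - cx| = |6 - 2| = 4
|py - cy| = |2 - 1| = 1
|pz - cz| = |-8 - (-3)| = 5
distance = (4+1+5)/2 = 10/2 = 5
radius = 5; distance == radius -> yes

Answer: yes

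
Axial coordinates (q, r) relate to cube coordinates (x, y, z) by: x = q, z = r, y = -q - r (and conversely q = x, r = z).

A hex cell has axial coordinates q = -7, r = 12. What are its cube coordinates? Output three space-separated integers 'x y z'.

x = q = -7
z = r = 12
y = -x - z = -(-7) - (12) = -5

Answer: -7 -5 12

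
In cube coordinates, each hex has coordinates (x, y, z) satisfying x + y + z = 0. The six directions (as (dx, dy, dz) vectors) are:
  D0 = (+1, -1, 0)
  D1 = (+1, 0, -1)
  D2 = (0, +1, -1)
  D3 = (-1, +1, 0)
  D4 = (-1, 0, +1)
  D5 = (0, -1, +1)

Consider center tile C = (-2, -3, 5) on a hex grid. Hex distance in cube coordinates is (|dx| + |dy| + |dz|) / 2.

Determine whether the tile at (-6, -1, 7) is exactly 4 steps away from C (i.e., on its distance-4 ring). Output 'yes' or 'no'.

Answer: yes

Derivation:
|px - cx| = |-6 - (-2)| = 4
|py - cy| = |-1 - (-3)| = 2
|pz - cz| = |7 - 5| = 2
distance = (4+2+2)/2 = 8/2 = 4
radius = 4; distance == radius -> yes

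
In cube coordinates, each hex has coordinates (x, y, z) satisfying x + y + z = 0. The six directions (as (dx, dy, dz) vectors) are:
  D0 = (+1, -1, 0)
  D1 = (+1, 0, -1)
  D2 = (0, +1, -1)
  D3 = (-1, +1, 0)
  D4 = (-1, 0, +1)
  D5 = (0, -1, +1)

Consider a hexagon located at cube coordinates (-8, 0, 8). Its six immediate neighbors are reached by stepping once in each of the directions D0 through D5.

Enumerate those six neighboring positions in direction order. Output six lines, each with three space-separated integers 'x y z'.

Answer: -7 -1 8
-7 0 7
-8 1 7
-9 1 8
-9 0 9
-8 -1 9

Derivation:
Center: (-8, 0, 8). Add each direction:
  D0: (-8, 0, 8) + (1, -1, 0) = (-7, -1, 8)
  D1: (-8, 0, 8) + (1, 0, -1) = (-7, 0, 7)
  D2: (-8, 0, 8) + (0, 1, -1) = (-8, 1, 7)
  D3: (-8, 0, 8) + (-1, 1, 0) = (-9, 1, 8)
  D4: (-8, 0, 8) + (-1, 0, 1) = (-9, 0, 9)
  D5: (-8, 0, 8) + (0, -1, 1) = (-8, -1, 9)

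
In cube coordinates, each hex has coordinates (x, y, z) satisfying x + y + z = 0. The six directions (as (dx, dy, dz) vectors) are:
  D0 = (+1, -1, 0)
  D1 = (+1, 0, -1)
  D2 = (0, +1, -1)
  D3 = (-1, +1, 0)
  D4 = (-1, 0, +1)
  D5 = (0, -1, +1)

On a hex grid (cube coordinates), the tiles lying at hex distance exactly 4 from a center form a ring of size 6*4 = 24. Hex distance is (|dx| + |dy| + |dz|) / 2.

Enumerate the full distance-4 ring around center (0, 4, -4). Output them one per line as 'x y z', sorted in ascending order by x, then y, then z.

Answer: -4 4 0
-4 5 -1
-4 6 -2
-4 7 -3
-4 8 -4
-3 3 0
-3 8 -5
-2 2 0
-2 8 -6
-1 1 0
-1 8 -7
0 0 0
0 8 -8
1 0 -1
1 7 -8
2 0 -2
2 6 -8
3 0 -3
3 5 -8
4 0 -4
4 1 -5
4 2 -6
4 3 -7
4 4 -8

Derivation:
Walk ring at distance 4 from (0, 4, -4):
Start at center + D4*4 = (-4, 4, 0)
  hex 0: (-4, 4, 0)
  hex 1: (-3, 3, 0)
  hex 2: (-2, 2, 0)
  hex 3: (-1, 1, 0)
  hex 4: (0, 0, 0)
  hex 5: (1, 0, -1)
  hex 6: (2, 0, -2)
  hex 7: (3, 0, -3)
  hex 8: (4, 0, -4)
  hex 9: (4, 1, -5)
  hex 10: (4, 2, -6)
  hex 11: (4, 3, -7)
  hex 12: (4, 4, -8)
  hex 13: (3, 5, -8)
  hex 14: (2, 6, -8)
  hex 15: (1, 7, -8)
  hex 16: (0, 8, -8)
  hex 17: (-1, 8, -7)
  hex 18: (-2, 8, -6)
  hex 19: (-3, 8, -5)
  hex 20: (-4, 8, -4)
  hex 21: (-4, 7, -3)
  hex 22: (-4, 6, -2)
  hex 23: (-4, 5, -1)
Sorted: 24 hexes.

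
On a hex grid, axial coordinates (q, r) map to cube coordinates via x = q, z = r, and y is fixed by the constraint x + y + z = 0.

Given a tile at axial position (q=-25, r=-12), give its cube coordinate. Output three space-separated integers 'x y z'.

x = q = -25
z = r = -12
y = -x - z = -(-25) - (-12) = 37

Answer: -25 37 -12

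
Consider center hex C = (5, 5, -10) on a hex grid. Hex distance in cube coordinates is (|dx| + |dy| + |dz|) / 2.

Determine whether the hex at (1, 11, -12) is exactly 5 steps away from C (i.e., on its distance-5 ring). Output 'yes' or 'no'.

Answer: no

Derivation:
|px - cx| = |1 - 5| = 4
|py - cy| = |11 - 5| = 6
|pz - cz| = |-12 - (-10)| = 2
distance = (4+6+2)/2 = 12/2 = 6
radius = 5; distance != radius -> no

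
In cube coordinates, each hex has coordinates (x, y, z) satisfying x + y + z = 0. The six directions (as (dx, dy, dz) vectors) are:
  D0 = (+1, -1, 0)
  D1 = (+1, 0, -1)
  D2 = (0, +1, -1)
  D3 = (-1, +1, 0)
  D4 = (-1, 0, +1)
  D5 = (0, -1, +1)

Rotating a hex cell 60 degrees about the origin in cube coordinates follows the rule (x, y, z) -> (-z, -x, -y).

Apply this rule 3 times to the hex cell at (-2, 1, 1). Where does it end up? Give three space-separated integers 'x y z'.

Start: (-2, 1, 1)
Step 1: (-2, 1, 1) -> (-(1), -(-2), -(1)) = (-1, 2, -1)
Step 2: (-1, 2, -1) -> (-(-1), -(-1), -(2)) = (1, 1, -2)
Step 3: (1, 1, -2) -> (-(-2), -(1), -(1)) = (2, -1, -1)

Answer: 2 -1 -1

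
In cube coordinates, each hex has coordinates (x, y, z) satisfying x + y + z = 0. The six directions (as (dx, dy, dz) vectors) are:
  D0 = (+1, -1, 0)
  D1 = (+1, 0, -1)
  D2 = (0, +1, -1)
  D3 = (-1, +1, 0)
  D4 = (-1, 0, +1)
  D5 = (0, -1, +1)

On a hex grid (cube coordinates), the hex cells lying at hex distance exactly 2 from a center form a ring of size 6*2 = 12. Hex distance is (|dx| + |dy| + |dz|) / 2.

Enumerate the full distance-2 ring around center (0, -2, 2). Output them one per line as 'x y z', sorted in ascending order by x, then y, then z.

Walk ring at distance 2 from (0, -2, 2):
Start at center + D4*2 = (-2, -2, 4)
  hex 0: (-2, -2, 4)
  hex 1: (-1, -3, 4)
  hex 2: (0, -4, 4)
  hex 3: (1, -4, 3)
  hex 4: (2, -4, 2)
  hex 5: (2, -3, 1)
  hex 6: (2, -2, 0)
  hex 7: (1, -1, 0)
  hex 8: (0, 0, 0)
  hex 9: (-1, 0, 1)
  hex 10: (-2, 0, 2)
  hex 11: (-2, -1, 3)
Sorted: 12 hexes.

Answer: -2 -2 4
-2 -1 3
-2 0 2
-1 -3 4
-1 0 1
0 -4 4
0 0 0
1 -4 3
1 -1 0
2 -4 2
2 -3 1
2 -2 0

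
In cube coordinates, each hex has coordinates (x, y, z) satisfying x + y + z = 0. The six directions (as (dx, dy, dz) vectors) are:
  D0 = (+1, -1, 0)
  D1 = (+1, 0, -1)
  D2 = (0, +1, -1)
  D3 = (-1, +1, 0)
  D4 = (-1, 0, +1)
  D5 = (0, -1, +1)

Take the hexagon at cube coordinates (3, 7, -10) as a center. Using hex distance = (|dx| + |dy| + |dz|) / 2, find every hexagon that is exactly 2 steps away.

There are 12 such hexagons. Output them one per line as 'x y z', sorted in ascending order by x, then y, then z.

Answer: 1 7 -8
1 8 -9
1 9 -10
2 6 -8
2 9 -11
3 5 -8
3 9 -12
4 5 -9
4 8 -12
5 5 -10
5 6 -11
5 7 -12

Derivation:
Walk ring at distance 2 from (3, 7, -10):
Start at center + D4*2 = (1, 7, -8)
  hex 0: (1, 7, -8)
  hex 1: (2, 6, -8)
  hex 2: (3, 5, -8)
  hex 3: (4, 5, -9)
  hex 4: (5, 5, -10)
  hex 5: (5, 6, -11)
  hex 6: (5, 7, -12)
  hex 7: (4, 8, -12)
  hex 8: (3, 9, -12)
  hex 9: (2, 9, -11)
  hex 10: (1, 9, -10)
  hex 11: (1, 8, -9)
Sorted: 12 hexes.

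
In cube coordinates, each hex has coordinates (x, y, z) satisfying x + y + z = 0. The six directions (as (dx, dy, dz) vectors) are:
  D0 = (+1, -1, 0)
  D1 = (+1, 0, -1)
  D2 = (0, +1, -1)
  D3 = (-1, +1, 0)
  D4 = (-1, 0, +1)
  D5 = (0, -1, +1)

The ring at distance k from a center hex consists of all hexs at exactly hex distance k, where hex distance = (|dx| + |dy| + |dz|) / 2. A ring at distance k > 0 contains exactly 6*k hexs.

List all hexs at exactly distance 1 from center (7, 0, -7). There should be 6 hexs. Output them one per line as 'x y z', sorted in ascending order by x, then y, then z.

Walk ring at distance 1 from (7, 0, -7):
Start at center + D4*1 = (6, 0, -6)
  hex 0: (6, 0, -6)
  hex 1: (7, -1, -6)
  hex 2: (8, -1, -7)
  hex 3: (8, 0, -8)
  hex 4: (7, 1, -8)
  hex 5: (6, 1, -7)
Sorted: 6 hexes.

Answer: 6 0 -6
6 1 -7
7 -1 -6
7 1 -8
8 -1 -7
8 0 -8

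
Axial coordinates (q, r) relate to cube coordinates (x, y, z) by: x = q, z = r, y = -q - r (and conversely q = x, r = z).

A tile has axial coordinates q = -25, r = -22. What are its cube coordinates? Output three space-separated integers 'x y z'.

Answer: -25 47 -22

Derivation:
x = q = -25
z = r = -22
y = -x - z = -(-25) - (-22) = 47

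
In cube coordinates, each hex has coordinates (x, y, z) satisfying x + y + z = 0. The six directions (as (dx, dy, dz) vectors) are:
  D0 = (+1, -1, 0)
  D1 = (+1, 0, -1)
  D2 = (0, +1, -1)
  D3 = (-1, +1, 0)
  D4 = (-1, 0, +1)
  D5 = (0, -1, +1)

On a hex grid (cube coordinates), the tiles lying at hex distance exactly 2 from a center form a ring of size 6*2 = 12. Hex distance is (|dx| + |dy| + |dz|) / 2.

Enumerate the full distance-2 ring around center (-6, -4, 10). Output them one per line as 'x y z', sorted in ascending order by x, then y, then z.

Walk ring at distance 2 from (-6, -4, 10):
Start at center + D4*2 = (-8, -4, 12)
  hex 0: (-8, -4, 12)
  hex 1: (-7, -5, 12)
  hex 2: (-6, -6, 12)
  hex 3: (-5, -6, 11)
  hex 4: (-4, -6, 10)
  hex 5: (-4, -5, 9)
  hex 6: (-4, -4, 8)
  hex 7: (-5, -3, 8)
  hex 8: (-6, -2, 8)
  hex 9: (-7, -2, 9)
  hex 10: (-8, -2, 10)
  hex 11: (-8, -3, 11)
Sorted: 12 hexes.

Answer: -8 -4 12
-8 -3 11
-8 -2 10
-7 -5 12
-7 -2 9
-6 -6 12
-6 -2 8
-5 -6 11
-5 -3 8
-4 -6 10
-4 -5 9
-4 -4 8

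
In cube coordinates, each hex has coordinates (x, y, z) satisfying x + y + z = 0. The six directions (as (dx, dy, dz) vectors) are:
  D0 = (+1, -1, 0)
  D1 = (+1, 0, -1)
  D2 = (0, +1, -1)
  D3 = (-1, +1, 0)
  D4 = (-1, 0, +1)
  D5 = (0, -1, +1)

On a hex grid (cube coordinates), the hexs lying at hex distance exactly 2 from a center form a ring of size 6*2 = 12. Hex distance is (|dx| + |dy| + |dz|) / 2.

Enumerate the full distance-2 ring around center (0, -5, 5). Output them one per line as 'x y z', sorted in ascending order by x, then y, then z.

Walk ring at distance 2 from (0, -5, 5):
Start at center + D4*2 = (-2, -5, 7)
  hex 0: (-2, -5, 7)
  hex 1: (-1, -6, 7)
  hex 2: (0, -7, 7)
  hex 3: (1, -7, 6)
  hex 4: (2, -7, 5)
  hex 5: (2, -6, 4)
  hex 6: (2, -5, 3)
  hex 7: (1, -4, 3)
  hex 8: (0, -3, 3)
  hex 9: (-1, -3, 4)
  hex 10: (-2, -3, 5)
  hex 11: (-2, -4, 6)
Sorted: 12 hexes.

Answer: -2 -5 7
-2 -4 6
-2 -3 5
-1 -6 7
-1 -3 4
0 -7 7
0 -3 3
1 -7 6
1 -4 3
2 -7 5
2 -6 4
2 -5 3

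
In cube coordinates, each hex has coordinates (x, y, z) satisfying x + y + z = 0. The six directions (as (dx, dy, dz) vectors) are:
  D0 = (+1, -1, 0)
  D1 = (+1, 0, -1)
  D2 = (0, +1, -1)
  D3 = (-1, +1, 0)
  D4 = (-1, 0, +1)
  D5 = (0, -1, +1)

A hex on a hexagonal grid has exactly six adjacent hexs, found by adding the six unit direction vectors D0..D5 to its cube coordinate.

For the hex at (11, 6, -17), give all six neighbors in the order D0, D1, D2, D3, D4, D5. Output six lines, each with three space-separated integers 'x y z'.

Answer: 12 5 -17
12 6 -18
11 7 -18
10 7 -17
10 6 -16
11 5 -16

Derivation:
Center: (11, 6, -17). Add each direction:
  D0: (11, 6, -17) + (1, -1, 0) = (12, 5, -17)
  D1: (11, 6, -17) + (1, 0, -1) = (12, 6, -18)
  D2: (11, 6, -17) + (0, 1, -1) = (11, 7, -18)
  D3: (11, 6, -17) + (-1, 1, 0) = (10, 7, -17)
  D4: (11, 6, -17) + (-1, 0, 1) = (10, 6, -16)
  D5: (11, 6, -17) + (0, -1, 1) = (11, 5, -16)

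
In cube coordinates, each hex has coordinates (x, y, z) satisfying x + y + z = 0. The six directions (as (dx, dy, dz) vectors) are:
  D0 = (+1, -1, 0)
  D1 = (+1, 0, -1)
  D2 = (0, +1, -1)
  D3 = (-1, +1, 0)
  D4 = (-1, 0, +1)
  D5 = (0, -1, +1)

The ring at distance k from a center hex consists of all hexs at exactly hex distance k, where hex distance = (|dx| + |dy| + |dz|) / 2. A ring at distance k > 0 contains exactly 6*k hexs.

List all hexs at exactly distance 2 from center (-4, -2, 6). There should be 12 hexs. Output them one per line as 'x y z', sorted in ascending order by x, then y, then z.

Answer: -6 -2 8
-6 -1 7
-6 0 6
-5 -3 8
-5 0 5
-4 -4 8
-4 0 4
-3 -4 7
-3 -1 4
-2 -4 6
-2 -3 5
-2 -2 4

Derivation:
Walk ring at distance 2 from (-4, -2, 6):
Start at center + D4*2 = (-6, -2, 8)
  hex 0: (-6, -2, 8)
  hex 1: (-5, -3, 8)
  hex 2: (-4, -4, 8)
  hex 3: (-3, -4, 7)
  hex 4: (-2, -4, 6)
  hex 5: (-2, -3, 5)
  hex 6: (-2, -2, 4)
  hex 7: (-3, -1, 4)
  hex 8: (-4, 0, 4)
  hex 9: (-5, 0, 5)
  hex 10: (-6, 0, 6)
  hex 11: (-6, -1, 7)
Sorted: 12 hexes.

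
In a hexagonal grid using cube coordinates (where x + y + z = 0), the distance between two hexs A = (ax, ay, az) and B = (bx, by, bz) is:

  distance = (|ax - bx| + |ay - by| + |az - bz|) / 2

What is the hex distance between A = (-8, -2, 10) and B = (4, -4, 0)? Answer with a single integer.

Answer: 12

Derivation:
|ax - bx| = |-8 - 4| = 12
|ay - by| = |-2 - (-4)| = 2
|az - bz| = |10 - 0| = 10
distance = (12 + 2 + 10) / 2 = 24 / 2 = 12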